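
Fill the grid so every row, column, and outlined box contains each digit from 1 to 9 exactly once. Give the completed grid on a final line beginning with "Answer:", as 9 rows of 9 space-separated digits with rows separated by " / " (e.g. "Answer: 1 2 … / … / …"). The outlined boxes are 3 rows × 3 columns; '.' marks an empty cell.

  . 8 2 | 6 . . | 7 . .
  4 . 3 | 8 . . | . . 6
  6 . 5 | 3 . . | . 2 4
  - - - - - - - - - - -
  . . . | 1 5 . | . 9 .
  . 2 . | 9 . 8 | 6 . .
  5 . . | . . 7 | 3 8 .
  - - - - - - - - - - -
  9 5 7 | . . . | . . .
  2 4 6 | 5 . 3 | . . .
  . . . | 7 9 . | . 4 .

Step 1. [r1c1∈{1}] r1c1's peers cover all but 1. So r1c1=1.
Step 2. [r3c7∈{1,8,9}] r3c7 is the only open cell in row 3 admitting 8. So r3c7=8.
Step 3. [r9c6∈{1,2,6}] row 9 places 6 nowhere but r9c6, so r9c6=6.
Step 4. [r1c5∈{4}] only 4 remains possible at r1c5, so r1c5=4.
Step 5. [r6c3∈{1,4,9}] col 3 places 9 nowhere but r6c3 ⇒ r6c3=9.
Step 6. [r6c4∈{2,4}] row 6 places 4 nowhere but r6c4. So r6c4=4.
Step 7. [r4c6∈{2}] only 2 remains possible at r4c6. So r4c6=2.
Step 8. [r4c9∈{7}] r4c9 has the single candidate 7. So r4c9=7.
Step 9. [r7c4∈{2}] r7c4 is down to just 2. So r7c4=2.
Step 10. [r7c7∈{1}] r7c7 is down to just 1. So r7c7=1.
Step 11. [r2c8∈{1,5}] box 3 places 1 nowhere but r2c8. So r2c8=1.
Step 12. [r8c5∈{1,8}] r8c5 is the only open cell in row 8 admitting 1. So r8c5=1.
Step 13. [r8c9∈{8,9}] in row 8, 8 fits only at r8c9 ⇒ r8c9=8.
Step 14. [r1c9∈{3,5,9}] 9 has one home in col 9: r1c9 ⇒ r1c9=9.
Step 15. [r2c7∈{5}] r2c7 has the single candidate 5. So r2c7=5.
Step 16. [r9c9∈{2,3,5}] row 9 places 5 nowhere but r9c9. So r9c9=5.
Step 17. [r5c3∈{1,4}] across row 5, 4 lands solely at r5c3, so r5c3=4.
Step 18. [r6c2∈{1,6}] across box 4, 1 lands solely at r6c2, so r6c2=1.
Step 19. [r3c5∈{7}] r3c5 is down to just 7. So r3c5=7.
Step 20. [r4c3∈{8}] r4c3's peers cover all but 8. So r4c3=8.
Step 21. [r4c1∈{3}] r4c1's peers cover all but 3 ⇒ r4c1=3.
Step 22. [r3c2∈{9}] nothing but 9 survives at r3c2. So r3c2=9.
Step 23. [r7c9∈{3}] r7c9 has the single candidate 3 ⇒ r7c9=3.
Step 24. [r7c8∈{6}] r7c8 is down to just 6. So r7c8=6.
Step 25. [r2c6∈{9}] r2c6 is down to just 9 ⇒ r2c6=9.
Step 26. [r7c5∈{8}] r7c5's peers cover all but 8, so r7c5=8.
Step 27. [r2c5∈{2}] r2c5's peers cover all but 2. So r2c5=2.
Step 28. [r9c1∈{8}] nothing but 8 survives at r9c1, so r9c1=8.
Step 29. [r4c2∈{6}] r4c2's peers cover all but 6, so r4c2=6.
Step 30. [r4c7∈{4}] r4c7 is down to just 4 ⇒ r4c7=4.
Step 31. [r9c7∈{2}] r9c7 is down to just 2. So r9c7=2.
Step 32. [r8c7∈{9}] r8c7's peers cover all but 9, so r8c7=9.
Step 33. [r5c8∈{5}] only 5 remains possible at r5c8. So r5c8=5.
Step 34. [r5c1∈{7}] nothing but 7 survives at r5c1. So r5c1=7.
Step 35. [r1c8∈{3}] nothing but 3 survives at r1c8 ⇒ r1c8=3.
Step 36. [r6c5∈{6}] r6c5 has the single candidate 6. So r6c5=6.
Step 37. [r9c3∈{1}] only 1 remains possible at r9c3. So r9c3=1.
Step 38. [r5c9∈{1}] r5c9 is down to just 1 ⇒ r5c9=1.
Step 39. [r9c2∈{3}] r9c2's peers cover all but 3 ⇒ r9c2=3.
Step 40. [r3c6∈{1}] r3c6 is down to just 1. So r3c6=1.
Step 41. [r1c6∈{5}] r1c6 is down to just 5. So r1c6=5.
Step 42. [r6c9∈{2}] r6c9 has the single candidate 2 ⇒ r6c9=2.
Step 43. [r5c5∈{3}] only 3 remains possible at r5c5, so r5c5=3.
Step 44. [r7c6∈{4}] nothing but 4 survives at r7c6 ⇒ r7c6=4.
Step 45. [r8c8∈{7}] only 7 remains possible at r8c8. So r8c8=7.
Step 46. [r2c2∈{7}] r2c2 has the single candidate 7. So r2c2=7.

Answer: 1 8 2 6 4 5 7 3 9 / 4 7 3 8 2 9 5 1 6 / 6 9 5 3 7 1 8 2 4 / 3 6 8 1 5 2 4 9 7 / 7 2 4 9 3 8 6 5 1 / 5 1 9 4 6 7 3 8 2 / 9 5 7 2 8 4 1 6 3 / 2 4 6 5 1 3 9 7 8 / 8 3 1 7 9 6 2 4 5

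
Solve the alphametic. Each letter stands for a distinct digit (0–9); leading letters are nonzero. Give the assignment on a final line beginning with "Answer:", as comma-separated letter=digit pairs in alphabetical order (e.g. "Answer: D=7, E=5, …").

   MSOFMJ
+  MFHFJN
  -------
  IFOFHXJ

Step 1. [I] I is the leading digit of a 7-digit sum of two 6-digit numbers; the final carry is exactly 1, so I=1.
Step 2. [col 1: J + N ≡ J (mod 10)] column 1 reads J+N+carry(0)=J with nothing yet; with digits 1 already taken and all letters distinct, the only value for N is 0, so N=0.
Step 3. [col 1: J + N ≡ J (mod 10)] no forcing yet in column 1 (carry-in 0); J=3 is free and consistent — try it. So J=3.
Step 4. [col 2: M + J ≡ X (mod 10)] X=9 is one option consistent with column 2 (M + J ≡ X (mod 10), carry-in 0) — take it ⇒ X=9.
Step 5. [col 2: M + J ≡ X (mod 10)] in column 2 we have M+J≡X with carry-in 0; given J=3, X=9 and digits 0,1,3,9 already taken and all letters distinct, that pins M to 6. So M=6.
Step 6. [col 3: F + F ≡ H (mod 10)] no forcing yet in column 3 (carry-in 0); F=2 is free and consistent — try it ⇒ F=2.
Step 7. [col 3: F + F ≡ H (mod 10)] in column 3 we have F+F≡H with carry-in 0; given F=2 and digits 0,1,2,3,6,9 already taken and all letters distinct, that pins H to 4 ⇒ H=4.
Step 8. [col 4: O + H ≡ F (mod 10)] in column 4 we have O+H≡F with carry-in 0; given H=4, F=2 and digits 0,1,2,3,4,6,9 already taken and all letters distinct, that pins O to 8, so O=8.
Step 9. [col 5: S + F ≡ O (mod 10)] from column 5 (F=2, O=8, carry-in 1, digits 0,1,2,3,4,6,8,9 already taken and all letters distinct): S must equal 5 ⇒ S=5.

Answer: F=2, H=4, I=1, J=3, M=6, N=0, O=8, S=5, X=9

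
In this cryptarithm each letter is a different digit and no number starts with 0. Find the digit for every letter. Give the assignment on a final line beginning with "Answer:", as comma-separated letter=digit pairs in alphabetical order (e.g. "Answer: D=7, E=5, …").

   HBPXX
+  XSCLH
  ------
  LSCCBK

Step 1. [col 1: X + H ≡ K (mod 10)] several values work for K in column 1 (X + H ≡ K (mod 10), carry-in 0); try K=3 ⇒ K=3.
Step 2. [L] the sum has 6 digits but both addends have 5; that extra leading digit L is the final carry, namely 1, so L=1.
Step 3. [col 1: X + H ≡ K (mod 10)] no forcing yet in column 1 (carry-in 0); X=6 is free and consistent — try it ⇒ X=6.
Step 4. [col 1: X + H ≡ K (mod 10)] column 1: given X=6, K=3, carry-in 0, and digits 1,3,6 already taken and all letters distinct, X+H≡K (mod 10) forces H=7. So H=7.
Step 5. [col 2: X + L ≡ B (mod 10)] from column 2 (X=6, L=1, carry-in 1, digits 1,3,6,7 already taken and all letters distinct): B must equal 8, so B=8.
Step 6. [col 3: P + C ≡ C (mod 10)] column 3: given nothing yet, carry-in 0, and digits 1,3,6,7,8 already taken and all letters distinct, P+C≡C (mod 10) forces P=0 ⇒ P=0.
Step 7. [col 3: P + C ≡ C (mod 10)] column 3 (P + C ≡ C (mod 10), carry-in 0) doesn't pin C yet; pick C=2 and continue, so C=2.
Step 8. [col 4: B + S ≡ C (mod 10)] in column 4 we have B+S≡C with carry-in 0; given B=8, C=2 and digits 0,1,2,3,6,7,8 already taken and all letters distinct, that pins S to 4 ⇒ S=4.

Answer: B=8, C=2, H=7, K=3, L=1, P=0, S=4, X=6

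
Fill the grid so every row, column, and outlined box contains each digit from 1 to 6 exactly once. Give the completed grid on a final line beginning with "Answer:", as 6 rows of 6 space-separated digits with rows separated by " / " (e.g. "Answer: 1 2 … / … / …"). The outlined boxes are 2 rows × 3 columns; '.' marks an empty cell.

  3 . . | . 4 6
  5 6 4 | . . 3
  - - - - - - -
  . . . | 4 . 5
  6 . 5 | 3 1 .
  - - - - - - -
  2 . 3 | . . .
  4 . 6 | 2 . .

Step 1. [r6c6∈{1}] r6c6's peers cover all but 1. So r6c6=1.
Step 2. [r5c2∈{1,5}] r5c2 is the only open cell in row 5 admitting 1, so r5c2=1.
Step 3. [r1c3∈{1,2}] r1c3 is the only open cell in box 1 admitting 1, so r1c3=1.
Step 4. [r3c3∈{2}] nothing but 2 survives at r3c3. So r3c3=2.
Step 5. [r5c4∈{5,6}] across col 4, 6 lands solely at r5c4. So r5c4=6.
Step 6. [r5c5∈{5}] r5c5 is down to just 5. So r5c5=5.
Step 7. [r1c4∈{5}] nothing but 5 survives at r1c4 ⇒ r1c4=5.
Step 8. [r4c6∈{2}] r4c6's peers cover all but 2, so r4c6=2.
Step 9. [r2c4∈{1}] r2c4 has the single candidate 1 ⇒ r2c4=1.
Step 10. [r3c1∈{1}] r3c1 is down to just 1. So r3c1=1.
Step 11. [r2c5∈{2}] nothing but 2 survives at r2c5, so r2c5=2.
Step 12. [r6c2∈{5}] r6c2's peers cover all but 5. So r6c2=5.
Step 13. [r6c5∈{3}] r6c5's peers cover all but 3, so r6c5=3.
Step 14. [r4c2∈{4}] r4c2's peers cover all but 4. So r4c2=4.
Step 15. [r3c5∈{6}] r3c5's peers cover all but 6 ⇒ r3c5=6.
Step 16. [r5c6∈{4}] r5c6 has the single candidate 4, so r5c6=4.
Step 17. [r3c2∈{3}] nothing but 3 survives at r3c2. So r3c2=3.
Step 18. [r1c2∈{2}] nothing but 2 survives at r1c2. So r1c2=2.

Answer: 3 2 1 5 4 6 / 5 6 4 1 2 3 / 1 3 2 4 6 5 / 6 4 5 3 1 2 / 2 1 3 6 5 4 / 4 5 6 2 3 1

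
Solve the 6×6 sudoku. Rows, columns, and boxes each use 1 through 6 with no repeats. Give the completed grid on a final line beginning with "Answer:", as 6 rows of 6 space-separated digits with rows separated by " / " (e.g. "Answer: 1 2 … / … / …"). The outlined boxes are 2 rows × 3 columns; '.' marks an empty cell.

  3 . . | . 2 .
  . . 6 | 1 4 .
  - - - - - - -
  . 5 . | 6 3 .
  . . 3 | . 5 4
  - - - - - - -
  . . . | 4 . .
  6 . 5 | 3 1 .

Step 1. [r2c2∈{2}] r2c2 has the single candidate 2, so r2c2=2.
Step 2. [r5c6∈{2,5,6}] row 5 places 5 nowhere but r5c6. So r5c6=5.
Step 3. [r3c1∈{1,2,4}] r3c1 is the only open cell in col 1 admitting 4 ⇒ r3c1=4.
Step 4. [r1c3∈{1,4}] in col 3, 4 fits only at r1c3 ⇒ r1c3=4.
Step 5. [r4c4∈{2}] nothing but 2 survives at r4c4, so r4c4=2.
Step 6. [r4c1∈{1}] nothing but 1 survives at r4c1, so r4c1=1.
Step 7. [r5c3∈{1,2}] 1 has one home in col 3: r5c3, so r5c3=1.
Step 8. [r2c1∈{5}] r2c1 is down to just 5, so r2c1=5.
Step 9. [r1c4∈{5}] only 5 remains possible at r1c4. So r1c4=5.
Step 10. [r3c6∈{1}] nothing but 1 survives at r3c6 ⇒ r3c6=1.
Step 11. [r5c5∈{6}] nothing but 6 survives at r5c5, so r5c5=6.
Step 12. [r5c2∈{3}] r5c2's peers cover all but 3, so r5c2=3.
Step 13. [r6c2∈{4}] r6c2 has the single candidate 4. So r6c2=4.
Step 14. [r2c6∈{3}] only 3 remains possible at r2c6, so r2c6=3.
Step 15. [r6c6∈{2}] nothing but 2 survives at r6c6. So r6c6=2.
Step 16. [r1c6∈{6}] r1c6 has the single candidate 6, so r1c6=6.
Step 17. [r3c3∈{2}] r3c3 is down to just 2 ⇒ r3c3=2.
Step 18. [r1c2∈{1}] only 1 remains possible at r1c2, so r1c2=1.
Step 19. [r5c1∈{2}] r5c1's peers cover all but 2 ⇒ r5c1=2.
Step 20. [r4c2∈{6}] r4c2's peers cover all but 6. So r4c2=6.

Answer: 3 1 4 5 2 6 / 5 2 6 1 4 3 / 4 5 2 6 3 1 / 1 6 3 2 5 4 / 2 3 1 4 6 5 / 6 4 5 3 1 2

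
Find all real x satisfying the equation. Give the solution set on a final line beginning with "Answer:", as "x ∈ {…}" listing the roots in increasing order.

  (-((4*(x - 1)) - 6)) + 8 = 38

Step 1. [(-((4*(x - 1)) - 6)) + 8 = 38] subtract 8: x sits inside (… + 8) ⇒ sub: -((4*(x - 1)) - 6) = 30.
Step 2. [-((4*(x - 1)) - 6) = 30] flip signs both sides ⇒ neg: (4*(x - 1)) - 6 = -30.
Step 3. [(4*(x - 1)) - 6 = -30] peel the -6: add 6 from each side ⇒ sub: 4*(x - 1) = -24.
Step 4. [4*(x - 1) = -24] divide by the outer 4. So div: x - 1 = -6.
Step 5. [x - 1 = -6] the outer -1 inverts by adding 1 ⇒ sub: x = -5.

Answer: x ∈ {-5}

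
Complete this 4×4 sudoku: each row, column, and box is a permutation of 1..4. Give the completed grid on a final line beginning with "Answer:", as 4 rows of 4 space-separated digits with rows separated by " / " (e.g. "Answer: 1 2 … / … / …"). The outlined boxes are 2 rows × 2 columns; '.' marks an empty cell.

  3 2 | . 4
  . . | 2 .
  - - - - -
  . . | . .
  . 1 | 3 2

Step 1. [r3c3∈{1,4}] col 3 places 4 nowhere but r3c3 ⇒ r3c3=4.
Step 2. [r2c1∈{1,4}] 1 has one home in col 1: r2c1, so r2c1=1.
Step 3. [r3c1∈{2}] r3c1's peers cover all but 2, so r3c1=2.
Step 4. [r2c4∈{3}] only 3 remains possible at r2c4 ⇒ r2c4=3.
Step 5. [r2c2∈{4}] only 4 remains possible at r2c2. So r2c2=4.
Step 6. [r3c4∈{1}] only 1 remains possible at r3c4 ⇒ r3c4=1.
Step 7. [r3c2∈{3}] r3c2 has the single candidate 3 ⇒ r3c2=3.
Step 8. [r1c3∈{1}] r1c3 is down to just 1 ⇒ r1c3=1.
Step 9. [r4c1∈{4}] only 4 remains possible at r4c1. So r4c1=4.

Answer: 3 2 1 4 / 1 4 2 3 / 2 3 4 1 / 4 1 3 2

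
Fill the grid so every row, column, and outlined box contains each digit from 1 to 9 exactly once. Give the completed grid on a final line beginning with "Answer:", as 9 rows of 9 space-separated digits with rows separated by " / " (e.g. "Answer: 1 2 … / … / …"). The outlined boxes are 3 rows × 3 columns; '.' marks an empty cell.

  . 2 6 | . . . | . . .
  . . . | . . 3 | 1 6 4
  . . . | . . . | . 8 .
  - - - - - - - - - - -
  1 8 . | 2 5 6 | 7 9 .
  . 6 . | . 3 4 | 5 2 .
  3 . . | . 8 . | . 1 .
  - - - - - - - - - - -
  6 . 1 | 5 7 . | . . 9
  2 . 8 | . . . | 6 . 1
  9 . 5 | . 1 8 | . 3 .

Step 1. [r5c1∈{7}] r5c1's peers cover all but 7 ⇒ r5c1=7.
Step 2. [r3c2∈{1,3,4,5,7,9}] across col 2, 1 lands solely at r3c2 ⇒ r3c2=1.
Step 3. [r5c3∈{9}] only 9 remains possible at r5c3 ⇒ r5c3=9.
Step 4. [r8c6∈{9}] r8c6's peers cover all but 9 ⇒ r8c6=9.
Step 5. [r8c5∈{4}] r8c5 is down to just 4, so r8c5=4.
Step 6. [r1c5∈{9}] r1c5 is down to just 9. So r1c5=9.
Step 7. [r3c3∈{3,4,7}] col 3 places 3 nowhere but r3c3. So r3c3=3.
Step 8. [r6c7∈{4}] nothing but 4 survives at r6c7. So r6c7=4.
Step 9. [r1c6∈{1,5,7}] r1c6 is the only open cell in col 6 admitting 1. So r1c6=1.
Step 10. [r3c6∈{2,5,7}] 5 has one home in col 6: r3c6 ⇒ r3c6=5.
Step 11. [r1c9∈{3,5,7}] 5 has one home in col 9: r1c9 ⇒ r1c9=5.
Step 12. [r1c8∈{7}] r1c8's peers cover all but 7, so r1c8=7.
Step 13. [r3c4∈{4,6,7}] r3c4 is the only open cell in row 3 admitting 7. So r3c4=7.
Step 14. [r8c2∈{3,7}] r8c2 is the only open cell in row 8 admitting 7. So r8c2=7.
Step 15. [r3c9∈{2}] r3c9 has the single candidate 2 ⇒ r3c9=2.
Step 16. [r1c4∈{4,8}] 4 has one home in col 4: r1c4. So r1c4=4.
Step 17. [r2c1∈{5,8}] r2c1 is the only open cell in col 1 admitting 5 ⇒ r2c1=5.
Step 18. [r7c7∈{2,8}] row 7 places 8 nowhere but r7c7. So r7c7=8.
Step 19. [r7c2∈{3,4}] in row 7, 3 fits only at r7c2, so r7c2=3.
Step 20. [r4c9∈{3}] r4c9 is down to just 3, so r4c9=3.
Step 21. [r6c4∈{9}] nothing but 9 survives at r6c4 ⇒ r6c4=9.
Step 22. [r9c9∈{7}] r9c9 is down to just 7 ⇒ r9c9=7.
Step 23. [r6c6∈{7}] r6c6 has the single candidate 7, so r6c6=7.
Step 24. [r8c4∈{3}] r8c4 is down to just 3. So r8c4=3.
Step 25. [r9c2∈{4}] r9c2's peers cover all but 4 ⇒ r9c2=4.
Step 26. [r7c6∈{2}] only 2 remains possible at r7c6, so r7c6=2.
Step 27. [r5c9∈{8}] only 8 remains possible at r5c9 ⇒ r5c9=8.
Step 28. [r6c9∈{6}] nothing but 6 survives at r6c9 ⇒ r6c9=6.
Step 29. [r9c7∈{2}] r9c7's peers cover all but 2. So r9c7=2.
Step 30. [r2c4∈{8}] r2c4's peers cover all but 8 ⇒ r2c4=8.
Step 31. [r9c4∈{6}] r9c4 is down to just 6, so r9c4=6.
Step 32. [r5c4∈{1}] r5c4 has the single candidate 1, so r5c4=1.
Step 33. [r1c7∈{3}] nothing but 3 survives at r1c7. So r1c7=3.
Step 34. [r2c3∈{7}] r2c3's peers cover all but 7, so r2c3=7.
Step 35. [r2c5∈{2}] only 2 remains possible at r2c5, so r2c5=2.
Step 36. [r3c5∈{6}] nothing but 6 survives at r3c5, so r3c5=6.
Step 37. [r1c1∈{8}] nothing but 8 survives at r1c1 ⇒ r1c1=8.
Step 38. [r8c8∈{5}] nothing but 5 survives at r8c8 ⇒ r8c8=5.
Step 39. [r3c7∈{9}] r3c7 has the single candidate 9, so r3c7=9.
Step 40. [r4c3∈{4}] r4c3 is down to just 4, so r4c3=4.
Step 41. [r6c3∈{2}] r6c3 has the single candidate 2 ⇒ r6c3=2.
Step 42. [r3c1∈{4}] r3c1 is down to just 4, so r3c1=4.
Step 43. [r2c2∈{9}] only 9 remains possible at r2c2, so r2c2=9.
Step 44. [r6c2∈{5}] r6c2 has the single candidate 5, so r6c2=5.
Step 45. [r7c8∈{4}] only 4 remains possible at r7c8. So r7c8=4.

Answer: 8 2 6 4 9 1 3 7 5 / 5 9 7 8 2 3 1 6 4 / 4 1 3 7 6 5 9 8 2 / 1 8 4 2 5 6 7 9 3 / 7 6 9 1 3 4 5 2 8 / 3 5 2 9 8 7 4 1 6 / 6 3 1 5 7 2 8 4 9 / 2 7 8 3 4 9 6 5 1 / 9 4 5 6 1 8 2 3 7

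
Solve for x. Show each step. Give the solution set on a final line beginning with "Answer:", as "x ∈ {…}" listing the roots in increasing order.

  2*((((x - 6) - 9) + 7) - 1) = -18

Step 1. [2*((((x - 6) - 9) + 7) - 1) = -18] LHS = 2·(…); ÷2 both sides ⇒ div: (((x - 6) - 9) + 7) - 1 = -9.
Step 2. [(((x - 6) - 9) + 7) - 1 = -9] -1 is outermost — add 1 both sides. So sub: ((x - 6) - 9) + 7 = -8.
Step 3. [((x - 6) - 9) + 7 = -8] 7 comes off first (subtract 7). So sub: (x - 6) - 9 = -15.
Step 4. [(x - 6) - 9 = -15] peel the -9: add 9 from each side ⇒ sub: x - 6 = -6.
Step 5. [x - 6 = -6] peel the -6: add 6 from each side, so sub: x = 0.

Answer: x ∈ {0}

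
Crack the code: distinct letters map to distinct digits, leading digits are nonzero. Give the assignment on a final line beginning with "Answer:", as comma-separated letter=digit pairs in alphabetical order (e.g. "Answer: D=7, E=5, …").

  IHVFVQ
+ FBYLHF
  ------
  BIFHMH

Step 1. [col 1: Q + F ≡ H (mod 10)] column 1 (Q + F ≡ H (mod 10), carry-in 0) doesn't pin F yet; pick F=1 and continue ⇒ F=1.
Step 2. [col 1: Q + F ≡ H (mod 10)] no forcing yet in column 1 (carry-in 0); Q=6 is free and consistent — try it. So Q=6.
Step 3. [col 1: Q + F ≡ H (mod 10)] from column 1 (Q=6, F=1, carry-in 0, digits 1,6 already taken and all letters distinct): H must equal 7. So H=7.
Step 4. [col 2: V + H ≡ M (mod 10)] no forcing yet in column 2 (carry-in 0); V=3 is free and consistent — try it, so V=3.
Step 5. [col 2: V + H ≡ M (mod 10)] column 2: given V=3, H=7, carry-in 0, and digits 1,3,6,7 already taken and all letters distinct, V+H≡M (mod 10) forces M=0. So M=0.
Step 6. [col 3: F + L ≡ H (mod 10)] column 3: given F=1, H=7, carry-in 1, and digits 0,1,3,6,7 already taken and all letters distinct, F+L≡H (mod 10) forces L=5 ⇒ L=5.
Step 7. [col 4: V + Y ≡ F (mod 10)] from column 4 (V=3, F=1, carry-in 0, digits 0,1,3,5,6,7 already taken and all letters distinct): Y must equal 8. So Y=8.
Step 8. [col 5: H + B ≡ I (mod 10)] column 5 reads H+B+carry(1)=I with H=7; with digits 0,1,3,5,6,7,8 already taken and all letters distinct, the only value for I is 2, so I=2.
Step 9. [col 5: H + B ≡ I (mod 10)] in column 5 we have H+B≡I with carry-in 1; given H=7, I=2 and digits 0,1,2,3,5,6,7,8 already taken and all letters distinct, that pins B to 4, so B=4.

Answer: B=4, F=1, H=7, I=2, L=5, M=0, Q=6, V=3, Y=8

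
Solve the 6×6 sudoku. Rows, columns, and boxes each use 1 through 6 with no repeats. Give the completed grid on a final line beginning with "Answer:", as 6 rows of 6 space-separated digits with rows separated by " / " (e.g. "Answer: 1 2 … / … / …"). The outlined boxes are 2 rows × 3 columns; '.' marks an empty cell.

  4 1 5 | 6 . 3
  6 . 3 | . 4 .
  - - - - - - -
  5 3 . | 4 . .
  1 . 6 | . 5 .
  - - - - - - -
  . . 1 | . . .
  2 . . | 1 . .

Step 1. [r4c6∈{2}] r4c6's peers cover all but 2, so r4c6=2.
Step 2. [r6c5∈{3,6}] r6c5 is the only open cell in row 6 admitting 3 ⇒ r6c5=3.
Step 3. [r6c3∈{4}] r6c3 has the single candidate 4. So r6c3=4.
Step 4. [r3c5∈{1,6}] 1 has one home in col 5: r3c5. So r3c5=1.
Step 5. [r5c5∈{2,6}] across col 5, 6 lands solely at r5c5, so r5c5=6.
Step 6. [r6c6∈{5}] r6c6 has the single candidate 5. So r6c6=5.
Step 7. [r2c2∈{2}] nothing but 2 survives at r2c2. So r2c2=2.
Step 8. [r1c5∈{2}] r1c5's peers cover all but 2, so r1c5=2.
Step 9. [r3c6∈{6}] r3c6's peers cover all but 6 ⇒ r3c6=6.
Step 10. [r2c6∈{1}] only 1 remains possible at r2c6 ⇒ r2c6=1.
Step 11. [r2c4∈{5}] only 5 remains possible at r2c4 ⇒ r2c4=5.
Step 12. [r5c4∈{2}] r5c4 has the single candidate 2, so r5c4=2.
Step 13. [r5c2∈{5}] nothing but 5 survives at r5c2 ⇒ r5c2=5.
Step 14. [r5c6∈{4}] r5c6's peers cover all but 4. So r5c6=4.
Step 15. [r5c1∈{3}] r5c1 is down to just 3 ⇒ r5c1=3.
Step 16. [r4c2∈{4}] r4c2's peers cover all but 4 ⇒ r4c2=4.
Step 17. [r3c3∈{2}] r3c3's peers cover all but 2. So r3c3=2.
Step 18. [r4c4∈{3}] r4c4 is down to just 3 ⇒ r4c4=3.
Step 19. [r6c2∈{6}] r6c2's peers cover all but 6, so r6c2=6.

Answer: 4 1 5 6 2 3 / 6 2 3 5 4 1 / 5 3 2 4 1 6 / 1 4 6 3 5 2 / 3 5 1 2 6 4 / 2 6 4 1 3 5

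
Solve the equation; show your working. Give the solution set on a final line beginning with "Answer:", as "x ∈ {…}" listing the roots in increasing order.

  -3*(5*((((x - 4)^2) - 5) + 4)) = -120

Step 1. [-3*(5*((((x - 4)^2) - 5) + 4)) = -120] -3 out front; divide by -3. So div: 5*((((x - 4)^2) - 5) + 4) = 40.
Step 2. [5*((((x - 4)^2) - 5) + 4) = 40] 5 out front; divide by 5. So div: (((x - 4)^2) - 5) + 4 = 8.
Step 3. [(((x - 4)^2) - 5) + 4 = 8] the outer +4 inverts by subtracting 4 ⇒ sub: ((x - 4)^2) - 5 = 4.
Step 4. [((x - 4)^2) - 5 = 4] add 5: x sits inside (… - 5). So sub: (x - 4)^2 = 9.
Step 5. [(x - 4)^2 = 9] 9 ≥ 0, LHS is (·)² — take ±√. So sqrt: x - 4 = 3 or -3.
Step 6. [x - 4 = 3 or -3] peel the -4: add 4 from each side ⇒ sub: x = 7 or 1.

Answer: x ∈ {1, 7}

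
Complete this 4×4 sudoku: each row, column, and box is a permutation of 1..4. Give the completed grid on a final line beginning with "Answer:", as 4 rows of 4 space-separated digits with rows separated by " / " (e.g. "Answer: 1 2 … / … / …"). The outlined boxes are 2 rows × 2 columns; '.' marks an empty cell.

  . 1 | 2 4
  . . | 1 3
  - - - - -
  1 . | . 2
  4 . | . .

Step 1. [r3c2∈{3}] r3c2 has the single candidate 3, so r3c2=3.
Step 2. [r4c2∈{2}] r4c2 is down to just 2 ⇒ r4c2=2.
Step 3. [r2c2∈{4}] r2c2 has the single candidate 4. So r2c2=4.
Step 4. [r2c1∈{2}] only 2 remains possible at r2c1 ⇒ r2c1=2.
Step 5. [r1c1∈{3}] r1c1's peers cover all but 3 ⇒ r1c1=3.
Step 6. [r4c4∈{1}] r4c4 has the single candidate 1, so r4c4=1.
Step 7. [r3c3∈{4}] r3c3 is down to just 4 ⇒ r3c3=4.
Step 8. [r4c3∈{3}] r4c3's peers cover all but 3 ⇒ r4c3=3.

Answer: 3 1 2 4 / 2 4 1 3 / 1 3 4 2 / 4 2 3 1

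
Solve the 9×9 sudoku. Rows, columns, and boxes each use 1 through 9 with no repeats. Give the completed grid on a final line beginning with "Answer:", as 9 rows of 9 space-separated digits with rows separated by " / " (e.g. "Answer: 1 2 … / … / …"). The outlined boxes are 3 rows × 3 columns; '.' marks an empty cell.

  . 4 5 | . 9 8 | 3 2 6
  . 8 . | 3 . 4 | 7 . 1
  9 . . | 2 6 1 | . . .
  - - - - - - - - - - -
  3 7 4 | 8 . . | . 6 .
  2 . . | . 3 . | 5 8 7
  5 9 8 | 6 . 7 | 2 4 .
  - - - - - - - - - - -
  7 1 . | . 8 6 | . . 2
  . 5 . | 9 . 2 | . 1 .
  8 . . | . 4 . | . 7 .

Step 1. [r7c8∈{3,5,9}] in col 8, 3 fits only at r7c8, so r7c8=3.
Step 2. [r7c7∈{4,9}] row 7 places 4 nowhere but r7c7, so r7c7=4.
Step 3. [r8c3∈{3,6}] r8c3 is the only open cell in row 8 admitting 3, so r8c3=3.
Step 4. [r9c9∈{5,9}] 5 has one home in box 9: r9c9 ⇒ r9c9=5.
Step 5. [r9c7∈{6,9}] across box 9, 9 lands solely at r9c7, so r9c7=9.
Step 6. [r8c7∈{6,8}] col 7 places 6 nowhere but r8c7, so r8c7=6.
Step 7. [r4c5∈{1,2,5}] row 4 places 2 nowhere but r4c5. So r4c5=2.
Step 8. [r2c3∈{2,6}] in row 2, 2 fits only at r2c3 ⇒ r2c3=2.
Step 9. [r5c3∈{1,6}] r5c3 is the only open cell in col 3 admitting 1 ⇒ r5c3=1.
Step 10. [r4c9∈{9}] nothing but 9 survives at r4c9 ⇒ r4c9=9.
Step 11. [r3c8∈{5}] only 5 remains possible at r3c8 ⇒ r3c8=5.
Step 12. [r9c2∈{2,6}] across row 9, 2 lands solely at r9c2 ⇒ r9c2=2.
Step 13. [r8c9∈{8}] only 8 remains possible at r8c9, so r8c9=8.
Step 14. [r6c5∈{1}] nothing but 1 survives at r6c5. So r6c5=1.
Step 15. [r4c6∈{5}] r4c6 is down to just 5, so r4c6=5.
Step 16. [r4c7∈{1}] only 1 remains possible at r4c7 ⇒ r4c7=1.
Step 17. [r9c4∈{1}] r9c4 is down to just 1 ⇒ r9c4=1.
Step 18. [r3c9∈{4}] only 4 remains possible at r3c9, so r3c9=4.
Step 19. [r6c9∈{3}] r6c9 is down to just 3, so r6c9=3.
Step 20. [r3c3∈{7}] r3c3's peers cover all but 7 ⇒ r3c3=7.
Step 21. [r5c2∈{6}] only 6 remains possible at r5c2. So r5c2=6.
Step 22. [r9c6∈{3}] r9c6's peers cover all but 3 ⇒ r9c6=3.
Step 23. [r7c3∈{9}] nothing but 9 survives at r7c3. So r7c3=9.
Step 24. [r7c4∈{5}] r7c4 is down to just 5 ⇒ r7c4=5.
Step 25. [r1c4∈{7}] nothing but 7 survives at r1c4, so r1c4=7.
Step 26. [r2c8∈{9}] nothing but 9 survives at r2c8, so r2c8=9.
Step 27. [r1c1∈{1}] r1c1 is down to just 1 ⇒ r1c1=1.
Step 28. [r9c3∈{6}] r9c3's peers cover all but 6 ⇒ r9c3=6.
Step 29. [r5c4∈{4}] r5c4's peers cover all but 4, so r5c4=4.
Step 30. [r5c6∈{9}] only 9 remains possible at r5c6 ⇒ r5c6=9.
Step 31. [r8c5∈{7}] only 7 remains possible at r8c5 ⇒ r8c5=7.
Step 32. [r3c2∈{3}] r3c2's peers cover all but 3, so r3c2=3.
Step 33. [r3c7∈{8}] nothing but 8 survives at r3c7. So r3c7=8.
Step 34. [r8c1∈{4}] only 4 remains possible at r8c1, so r8c1=4.
Step 35. [r2c5∈{5}] only 5 remains possible at r2c5 ⇒ r2c5=5.
Step 36. [r2c1∈{6}] r2c1 is down to just 6, so r2c1=6.

Answer: 1 4 5 7 9 8 3 2 6 / 6 8 2 3 5 4 7 9 1 / 9 3 7 2 6 1 8 5 4 / 3 7 4 8 2 5 1 6 9 / 2 6 1 4 3 9 5 8 7 / 5 9 8 6 1 7 2 4 3 / 7 1 9 5 8 6 4 3 2 / 4 5 3 9 7 2 6 1 8 / 8 2 6 1 4 3 9 7 5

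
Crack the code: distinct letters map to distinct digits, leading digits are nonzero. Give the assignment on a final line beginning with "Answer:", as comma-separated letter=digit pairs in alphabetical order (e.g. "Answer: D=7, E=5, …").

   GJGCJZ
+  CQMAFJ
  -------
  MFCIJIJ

Step 1. [M] M is the leading digit of a 7-digit sum of two 6-digit numbers; the final carry is exactly 1, so M=1.
Step 2. [col 1: Z + J ≡ J (mod 10)] from column 1 (nothing yet, carry-in 0, digits 1 already taken and all letters distinct): Z must equal 0, so Z=0.
Step 3. [col 1: Z + J ≡ J (mod 10)] J=7 is one option consistent with column 1 (Z + J ≡ J (mod 10), carry-in 0) — take it ⇒ J=7.
Step 4. [col 2: J + F ≡ I (mod 10)] column 2 (J + F ≡ I (mod 10), carry-in 0) doesn't pin I yet; pick I=9 and continue ⇒ I=9.
Step 5. [col 2: J + F ≡ I (mod 10)] in column 2 we have J+F≡I with carry-in 0; given J=7, I=9 and digits 0,1,7,9 already taken and all letters distinct, that pins F to 2. So F=2.
Step 6. [col 3: C + A ≡ J (mod 10)] column 3 (C + A ≡ J (mod 10), carry-in 0) doesn't pin C yet; pick C=3 and continue ⇒ C=3.
Step 7. [col 3: C + A ≡ J (mod 10)] in column 3 we have C+A≡J with carry-in 0; given C=3, J=7 and digits 0,1,2,3,7,9 already taken and all letters distinct, that pins A to 4 ⇒ A=4.
Step 8. [col 4: G + M ≡ I (mod 10)] from column 4 (M=1, I=9, carry-in 0, digits 0,1,2,3,4,7,9 already taken and all letters distinct): G must equal 8. So G=8.
Step 9. [col 5: J + Q ≡ C (mod 10)] column 5 reads J+Q+carry(0)=C with J=7, C=3; with digits 0,1,2,3,4,7,8,9 already taken and all letters distinct, the only value for Q is 6. So Q=6.

Answer: A=4, C=3, F=2, G=8, I=9, J=7, M=1, Q=6, Z=0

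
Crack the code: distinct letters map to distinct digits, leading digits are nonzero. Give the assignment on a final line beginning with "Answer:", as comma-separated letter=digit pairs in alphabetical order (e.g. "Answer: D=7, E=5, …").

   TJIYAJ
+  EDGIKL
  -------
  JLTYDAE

Step 1. [col 1: J + L ≡ E (mod 10)] E=7 is one option consistent with column 1 (J + L ≡ E (mod 10), carry-in 0) — take it. So E=7.
Step 2. [col 1: J + L ≡ E (mod 10)] J=1 is one option consistent with column 1 (J + L ≡ E (mod 10), carry-in 0) — take it, so J=1.
Step 3. [col 1: J + L ≡ E (mod 10)] column 1: given J=1, E=7, carry-in 0, and digits 1,7 already taken and all letters distinct, J+L≡E (mod 10) forces L=6 ⇒ L=6.
Step 4. [col 2: A + K ≡ A (mod 10)] column 2: given nothing yet, carry-in 0, and digits 1,6,7 already taken and all letters distinct, A+K≡A (mod 10) forces K=0, so K=0.
Step 5. [col 2: A + K ≡ A (mod 10)] no forcing yet in column 2 (carry-in 0); A=4 is free and consistent — try it, so A=4.
Step 6. [col 3: Y + I ≡ D (mod 10)] column 3 (Y + I ≡ D (mod 10), carry-in 0) doesn't pin Y yet; pick Y=5 and continue ⇒ Y=5.
Step 7. [col 3: Y + I ≡ D (mod 10)] I=3 is one option consistent with column 3 (Y + I ≡ D (mod 10), carry-in 0) — take it ⇒ I=3.
Step 8. [col 3: Y + I ≡ D (mod 10)] in column 3 we have Y+I≡D with carry-in 0; given Y=5, I=3 and digits 0,1,3,4,5,6,7 already taken and all letters distinct, that pins D to 8, so D=8.
Step 9. [col 4: I + G ≡ Y (mod 10)] column 4: given I=3, Y=5, carry-in 0, and digits 0,1,3,4,5,6,7,8 already taken and all letters distinct, I+G≡Y (mod 10) forces G=2, so G=2.
Step 10. [col 5: J + D ≡ T (mod 10)] column 5 reads J+D+carry(0)=T with J=1, D=8; with digits 0,1,2,3,4,5,6,7,8 already taken and all letters distinct, the only value for T is 9, so T=9.

Answer: A=4, D=8, E=7, G=2, I=3, J=1, K=0, L=6, T=9, Y=5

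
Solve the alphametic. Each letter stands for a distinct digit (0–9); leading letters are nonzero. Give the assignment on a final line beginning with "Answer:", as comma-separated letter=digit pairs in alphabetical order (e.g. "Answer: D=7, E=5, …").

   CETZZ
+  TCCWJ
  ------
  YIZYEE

Step 1. [col 1: Z + J ≡ E (mod 10)] no forcing yet in column 1 (carry-in 0); J=6 is free and consistent — try it ⇒ J=6.
Step 2. [col 1: Z + J ≡ E (mod 10)] E=4 is one option consistent with column 1 (Z + J ≡ E (mod 10), carry-in 0) — take it ⇒ E=4.
Step 3. [col 1: Z + J ≡ E (mod 10)] column 1 reads Z+J+carry(0)=E with J=6, E=4; with digits 4,6 already taken and all letters distinct, the only value for Z is 8, so Z=8.
Step 4. [Y] Y is the leading digit of a 6-digit sum of two 5-digit numbers; the final carry is exactly 1 ⇒ Y=1.
Step 5. [col 2: Z + W ≡ E (mod 10)] column 2 reads Z+W+carry(1)=E with Z=8, E=4; with digits 1,4,6,8 already taken and all letters distinct, the only value for W is 5 ⇒ W=5.
Step 6. [col 3: T + C ≡ Y (mod 10)] several values work for T in column 3 (T + C ≡ Y (mod 10), carry-in 1); try T=7. So T=7.
Step 7. [col 3: T + C ≡ Y (mod 10)] in column 3 we have T+C≡Y with carry-in 1; given T=7, Y=1 and digits 1,4,5,6,7,8 already taken and all letters distinct, that pins C to 3. So C=3.
Step 8. [col 5: C + T ≡ I (mod 10)] from column 5 (C=3, T=7, carry-in 0, digits 1,3,4,5,6,7,8 already taken and all letters distinct): I must equal 0 ⇒ I=0.

Answer: C=3, E=4, I=0, J=6, T=7, W=5, Y=1, Z=8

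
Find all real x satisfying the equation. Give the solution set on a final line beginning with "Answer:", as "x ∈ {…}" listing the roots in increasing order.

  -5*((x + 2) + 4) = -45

Step 1. [-5*((x + 2) + 4) = -45] leading coefficient -5: divide by -5. So div: (x + 2) + 4 = 9.
Step 2. [(x + 2) + 4 = 9] subtract 4: x sits inside (… + 4), so sub: x + 2 = 5.
Step 3. [x + 2 = 5] the outer +2 inverts by subtracting 2 ⇒ sub: x = 3.

Answer: x ∈ {3}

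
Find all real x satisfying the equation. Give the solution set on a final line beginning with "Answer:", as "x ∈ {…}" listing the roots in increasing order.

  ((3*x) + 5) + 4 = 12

Step 1. [((3*x) + 5) + 4 = 12] subtract 4: x sits inside (… + 4), so sub: (3*x) + 5 = 8.
Step 2. [(3*x) + 5 = 8] +5 is outermost — subtract 5 both sides. So sub: 3*x = 3.
Step 3. [3*x = 3] leading coefficient 3: divide by 3, so div: x = 1.

Answer: x ∈ {1}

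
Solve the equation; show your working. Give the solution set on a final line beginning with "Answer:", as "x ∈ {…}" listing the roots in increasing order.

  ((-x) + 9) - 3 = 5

Step 1. [((-x) + 9) - 3 = 5] add 3: x sits inside (… - 3) ⇒ sub: (-x) + 9 = 8.
Step 2. [(-x) + 9 = 8] 9 comes off first (subtract 9) ⇒ sub: -x = -1.
Step 3. [-x = -1] flip signs both sides ⇒ neg: x = 1.

Answer: x ∈ {1}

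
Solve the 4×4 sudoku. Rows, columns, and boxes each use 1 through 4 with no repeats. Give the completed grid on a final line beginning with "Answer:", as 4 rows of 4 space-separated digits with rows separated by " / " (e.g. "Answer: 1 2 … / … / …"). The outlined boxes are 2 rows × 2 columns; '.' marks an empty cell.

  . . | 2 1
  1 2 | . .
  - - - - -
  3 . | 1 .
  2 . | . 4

Step 1. [r3c2∈{4}] r3c2 is down to just 4. So r3c2=4.
Step 2. [r2c3∈{3,4}] r2c3 is the only open cell in row 2 admitting 4, so r2c3=4.
Step 3. [r4c3∈{3}] r4c3 is down to just 3, so r4c3=3.
Step 4. [r1c2∈{3}] r1c2 has the single candidate 3 ⇒ r1c2=3.
Step 5. [r4c2∈{1}] only 1 remains possible at r4c2. So r4c2=1.
Step 6. [r3c4∈{2}] nothing but 2 survives at r3c4, so r3c4=2.
Step 7. [r2c4∈{3}] r2c4 is down to just 3 ⇒ r2c4=3.
Step 8. [r1c1∈{4}] only 4 remains possible at r1c1. So r1c1=4.

Answer: 4 3 2 1 / 1 2 4 3 / 3 4 1 2 / 2 1 3 4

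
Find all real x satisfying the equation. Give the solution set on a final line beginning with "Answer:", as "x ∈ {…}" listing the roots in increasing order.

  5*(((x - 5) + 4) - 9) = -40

Step 1. [5*(((x - 5) + 4) - 9) = -40] 5 out front; divide by 5. So div: ((x - 5) + 4) - 9 = -8.
Step 2. [((x - 5) + 4) - 9 = -8] peel the -9: add 9 from each side ⇒ sub: (x - 5) + 4 = 1.
Step 3. [(x - 5) + 4 = 1] subtract 4: x sits inside (… + 4) ⇒ sub: x - 5 = -3.
Step 4. [x - 5 = -3] 5 comes off first (add 5) ⇒ sub: x = 2.

Answer: x ∈ {2}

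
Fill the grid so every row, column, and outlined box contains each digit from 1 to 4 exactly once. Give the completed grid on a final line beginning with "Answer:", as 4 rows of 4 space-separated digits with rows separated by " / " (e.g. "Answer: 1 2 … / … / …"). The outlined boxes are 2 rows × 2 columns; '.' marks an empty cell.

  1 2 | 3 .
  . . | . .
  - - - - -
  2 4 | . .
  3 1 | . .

Step 1. [r1c4∈{4}] r1c4's peers cover all but 4 ⇒ r1c4=4.
Step 2. [r3c3∈{1}] r3c3 is down to just 1, so r3c3=1.
Step 3. [r2c3∈{2}] r2c3's peers cover all but 2, so r2c3=2.
Step 4. [r2c4∈{1}] only 1 remains possible at r2c4 ⇒ r2c4=1.
Step 5. [r2c2∈{3}] only 3 remains possible at r2c2. So r2c2=3.
Step 6. [r4c3∈{4}] r4c3 has the single candidate 4. So r4c3=4.
Step 7. [r3c4∈{3}] only 3 remains possible at r3c4. So r3c4=3.
Step 8. [r4c4∈{2}] only 2 remains possible at r4c4. So r4c4=2.
Step 9. [r2c1∈{4}] only 4 remains possible at r2c1. So r2c1=4.

Answer: 1 2 3 4 / 4 3 2 1 / 2 4 1 3 / 3 1 4 2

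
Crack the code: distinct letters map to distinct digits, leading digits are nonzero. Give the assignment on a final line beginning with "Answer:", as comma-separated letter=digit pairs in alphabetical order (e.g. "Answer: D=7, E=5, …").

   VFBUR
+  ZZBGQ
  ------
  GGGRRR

Step 1. [G] the sum has 6 digits but both addends have 5; that extra leading digit G is the final carry, namely 1. So G=1.
Step 2. [col 1: R + Q ≡ R (mod 10)] in column 1 we have R+Q≡R with carry-in 0; given nothing yet and digits 1 already taken and all letters distinct, that pins Q to 0 ⇒ Q=0.
Step 3. [col 1: R + Q ≡ R (mod 10)] no forcing yet in column 1 (carry-in 0); R=6 is free and consistent — try it ⇒ R=6.
Step 4. [col 2: U + G ≡ R (mod 10)] column 2: given G=1, R=6, carry-in 0, and digits 0,1,6 already taken and all letters distinct, U+G≡R (mod 10) forces U=5, so U=5.
Step 5. [col 3: B + B ≡ R (mod 10)] column 3 (B + B ≡ R (mod 10), carry-in 0) doesn't pin B yet; pick B=3 and continue, so B=3.
Step 6. [col 4: F + Z ≡ G (mod 10)] several values work for Z in column 4 (F + Z ≡ G (mod 10), carry-in 0); try Z=2 ⇒ Z=2.
Step 7. [col 4: F + Z ≡ G (mod 10)] column 4 reads F+Z+carry(0)=G with Z=2, G=1; with digits 0,1,2,3,5,6 already taken and all letters distinct, the only value for F is 9, so F=9.
Step 8. [col 5: V + Z ≡ G (mod 10)] in column 5 we have V+Z≡G with carry-in 1; given Z=2, G=1 and digits 0,1,2,3,5,6,9 already taken and all letters distinct, that pins V to 8. So V=8.

Answer: B=3, F=9, G=1, Q=0, R=6, U=5, V=8, Z=2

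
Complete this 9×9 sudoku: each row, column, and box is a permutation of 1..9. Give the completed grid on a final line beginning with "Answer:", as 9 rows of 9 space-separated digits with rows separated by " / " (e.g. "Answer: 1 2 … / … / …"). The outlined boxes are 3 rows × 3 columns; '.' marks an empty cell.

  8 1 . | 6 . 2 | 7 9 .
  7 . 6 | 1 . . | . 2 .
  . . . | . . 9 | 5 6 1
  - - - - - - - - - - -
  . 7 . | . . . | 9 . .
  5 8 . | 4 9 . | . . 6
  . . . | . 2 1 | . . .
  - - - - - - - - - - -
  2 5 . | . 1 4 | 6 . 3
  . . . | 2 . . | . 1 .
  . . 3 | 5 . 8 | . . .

Step 1. [r1c5∈{3,4,5}] in row 1, 3 fits only at r1c5. So r1c5=3.
Step 2. [r1c9∈{4}] nothing but 4 survives at r1c9. So r1c9=4.
Step 3. [r2c2∈{3,4,9}] row 2 places 9 nowhere but r2c2, so r2c2=9.
Step 4. [r8c9∈{5,7,8,9}] in row 8, 5 fits only at r8c9, so r8c9=5.
Step 5. [r6c8∈{3,4,5,7,8}] 5 has one home in row 6: r6c8 ⇒ r6c8=5.
Step 6. [r8c6∈{3,6,7}] 3 has one home in row 8: r8c6, so r8c6=3.
Step 7. [r9c1∈{1,4,6,9}] r9c1 is the only open cell in row 9 admitting 1 ⇒ r9c1=1.
Step 8. [r2c9∈{8}] nothing but 8 survives at r2c9, so r2c9=8.
Step 9. [r4c6∈{5,6}] across col 6, 6 lands solely at r4c6. So r4c6=6.
Step 10. [r6c9∈{7}] r6c9 is down to just 7. So r6c9=7.
Step 11. [r5c7∈{1,2,3}] col 7 places 1 nowhere but r5c7. So r5c7=1.
Step 12. [r3c2∈{2,3,4}] 2 has one home in col 2: r3c2, so r3c2=2.
Step 13. [r6c2∈{3,4,6}] col 2 places 3 nowhere but r6c2, so r6c2=3.
Step 14. [r4c1∈{4}] r4c1's peers cover all but 4, so r4c1=4.
Step 15. [r9c8∈{4,7}] across col 8, 4 lands solely at r9c8, so r9c8=4.
Step 16. [r9c5∈{6,7}] 7 has one home in row 9: r9c5, so r9c5=7.
Step 17. [r6c4∈{8}] r6c4's peers cover all but 8, so r6c4=8.
Step 18. [r8c3∈{4,7,8,9}] in row 8, 7 fits only at r8c3, so r8c3=7.
Step 19. [r8c1∈{6,9}] r8c1 is the only open cell in row 8 admitting 9, so r8c1=9.
Step 20. [r4c9∈{2}] nothing but 2 survives at r4c9. So r4c9=2.
Step 21. [r2c5∈{4,5}] 4 has one home in row 2: r2c5. So r2c5=4.
Step 22. [r4c8∈{3,8}] across row 4, 8 lands solely at r4c8. So r4c8=8.
Step 23. [r9c2∈{6}] r9c2 is down to just 6. So r9c2=6.
Step 24. [r2c7∈{3}] r2c7 has the single candidate 3. So r2c7=3.
Step 25. [r3c4∈{7}] only 7 remains possible at r3c4 ⇒ r3c4=7.
Step 26. [r8c5∈{6}] only 6 remains possible at r8c5, so r8c5=6.
Step 27. [r7c4∈{9}] r7c4 has the single candidate 9 ⇒ r7c4=9.
Step 28. [r5c8∈{3}] only 3 remains possible at r5c8. So r5c8=3.
Step 29. [r3c1∈{3}] only 3 remains possible at r3c1. So r3c1=3.
Step 30. [r6c1∈{6}] r6c1 has the single candidate 6 ⇒ r6c1=6.
Step 31. [r3c3∈{4}] r3c3 has the single candidate 4 ⇒ r3c3=4.
Step 32. [r4c5∈{5}] r4c5 is down to just 5, so r4c5=5.
Step 33. [r9c7∈{2}] r9c7 has the single candidate 2, so r9c7=2.
Step 34. [r5c3∈{2}] r5c3 is down to just 2, so r5c3=2.
Step 35. [r1c3∈{5}] r1c3's peers cover all but 5, so r1c3=5.
Step 36. [r4c3∈{1}] r4c3 has the single candidate 1, so r4c3=1.
Step 37. [r6c3∈{9}] nothing but 9 survives at r6c3. So r6c3=9.
Step 38. [r8c7∈{8}] r8c7's peers cover all but 8 ⇒ r8c7=8.
Step 39. [r6c7∈{4}] r6c7 is down to just 4 ⇒ r6c7=4.
Step 40. [r7c8∈{7}] r7c8's peers cover all but 7 ⇒ r7c8=7.
Step 41. [r2c6∈{5}] r2c6's peers cover all but 5 ⇒ r2c6=5.
Step 42. [r5c6∈{7}] nothing but 7 survives at r5c6, so r5c6=7.
Step 43. [r4c4∈{3}] r4c4 has the single candidate 3 ⇒ r4c4=3.
Step 44. [r9c9∈{9}] r9c9's peers cover all but 9. So r9c9=9.
Step 45. [r3c5∈{8}] r3c5 has the single candidate 8 ⇒ r3c5=8.
Step 46. [r8c2∈{4}] only 4 remains possible at r8c2. So r8c2=4.
Step 47. [r7c3∈{8}] only 8 remains possible at r7c3 ⇒ r7c3=8.

Answer: 8 1 5 6 3 2 7 9 4 / 7 9 6 1 4 5 3 2 8 / 3 2 4 7 8 9 5 6 1 / 4 7 1 3 5 6 9 8 2 / 5 8 2 4 9 7 1 3 6 / 6 3 9 8 2 1 4 5 7 / 2 5 8 9 1 4 6 7 3 / 9 4 7 2 6 3 8 1 5 / 1 6 3 5 7 8 2 4 9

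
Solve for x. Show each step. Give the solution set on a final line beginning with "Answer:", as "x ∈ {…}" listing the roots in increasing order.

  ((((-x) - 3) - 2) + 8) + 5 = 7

Step 1. [((((-x) - 3) - 2) + 8) + 5 = 7] 5 comes off first (subtract 5), so sub: (((-x) - 3) - 2) + 8 = 2.
Step 2. [(((-x) - 3) - 2) + 8 = 2] the outer +8 inverts by subtracting 8, so sub: ((-x) - 3) - 2 = -6.
Step 3. [((-x) - 3) - 2 = -6] 2 comes off first (add 2). So sub: (-x) - 3 = -4.
Step 4. [(-x) - 3 = -4] peel the -3: add 3 from each side. So sub: -x = -1.
Step 5. [-x = -1] flip signs both sides. So neg: x = 1.

Answer: x ∈ {1}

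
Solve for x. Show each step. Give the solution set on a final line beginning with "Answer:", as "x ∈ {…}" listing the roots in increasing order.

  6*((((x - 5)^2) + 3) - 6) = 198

Step 1. [6*((((x - 5)^2) + 3) - 6) = 198] 6 out front; divide by 6. So div: (((x - 5)^2) + 3) - 6 = 33.
Step 2. [(((x - 5)^2) + 3) - 6 = 33] peel the -6: add 6 from each side ⇒ sub: ((x - 5)^2) + 3 = 39.
Step 3. [((x - 5)^2) + 3 = 39] peel the +3: subtract 3 from each side. So sub: (x - 5)^2 = 36.
Step 4. [(x - 5)^2 = 36] LHS squared, RHS 36 ≥ 0: apply √ (±), so sqrt: x - 5 = 6 or -6.
Step 5. [x - 5 = 6 or -6] 5 comes off first (add 5), so sub: x = 11 or -1.

Answer: x ∈ {-1, 11}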